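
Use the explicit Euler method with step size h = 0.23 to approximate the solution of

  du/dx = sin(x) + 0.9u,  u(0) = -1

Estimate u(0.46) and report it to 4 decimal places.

-1.4044

Euler: u_{n+1} = u_n + h·f(x_n, u_n).
x=0.000000, u=-1.000000: f=-0.900000 → u ← -1.000000 + 0.23·(-0.900000) = -1.207000
x=0.230000, u=-1.207000: f=-0.858322 → u ← -1.207000 + 0.23·(-0.858322) = -1.404414
u(0.46) ≈ -1.4044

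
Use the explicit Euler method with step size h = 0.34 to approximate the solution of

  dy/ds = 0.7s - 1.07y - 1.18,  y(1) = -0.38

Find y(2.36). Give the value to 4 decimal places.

-0.0589

Euler: y_{n+1} = y_n + h·f(s_n, y_n).
s=1.000000, y=-0.380000: f=-0.073400 → y ← -0.380000 + 0.34·(-0.073400) = -0.404956
s=1.340000, y=-0.404956: f=0.191303 → y ← -0.404956 + 0.34·0.191303 = -0.339913
s=1.680000, y=-0.339913: f=0.359707 → y ← -0.339913 + 0.34·0.359707 = -0.217613
s=2.020000, y=-0.217613: f=0.466846 → y ← -0.217613 + 0.34·0.466846 = -0.058885
y(2.36) ≈ -0.0589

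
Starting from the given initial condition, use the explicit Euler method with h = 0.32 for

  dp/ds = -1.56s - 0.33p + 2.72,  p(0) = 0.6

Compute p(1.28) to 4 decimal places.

Euler: p_{n+1} = p_n + h·f(s_n, p_n).
s=0.000000, p=0.600000: f=2.522000 → p ← 0.600000 + 0.32·2.522000 = 1.407040
s=0.320000, p=1.407040: f=1.756477 → p ← 1.407040 + 0.32·1.756477 = 1.969113
s=0.640000, p=1.969113: f=1.071793 → p ← 1.969113 + 0.32·1.071793 = 2.312086
s=0.960000, p=2.312086: f=0.459412 → p ← 2.312086 + 0.32·0.459412 = 2.459098
p(1.28) ≈ 2.4591

2.4591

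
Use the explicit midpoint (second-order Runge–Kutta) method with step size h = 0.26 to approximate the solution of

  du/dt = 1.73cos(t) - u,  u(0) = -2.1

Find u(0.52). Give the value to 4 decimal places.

Midpoint: k1 = f(t_n, u_n); k2 = f(t_n + h/2, u_n + (h/2)·k1); u_{n+1} = u_n + h·k2.
t=0.000000, u=-2.100000:
  k1 = f(0.000000, -2.100000) = 3.830000
  k2 = f(0.130000, -1.602100) = 3.317502
  u ← -2.100000 + 0.26·3.317502 = -1.237449
t=0.260000, u=-1.237449:
  k1 = f(0.260000, -1.237449) = 2.909304
  k2 = f(0.390000, -0.859240) = 2.459333
  u ← -1.237449 + 0.26·2.459333 = -0.598023
u(0.52) ≈ -0.5980

-0.5980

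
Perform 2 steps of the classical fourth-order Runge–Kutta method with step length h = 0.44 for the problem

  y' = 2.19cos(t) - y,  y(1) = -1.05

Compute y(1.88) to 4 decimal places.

RK4: k1 = f(t_n, y_n); k2 = f(t_n + h/2, y_n + (h/2)·k1); k3 = f(t_n + h/2, y_n + (h/2)·k2); k4 = f(t_n + h, y_n + h·k3); y_{n+1} = y_n + (h/6)·(k1 + 2k2 + 2k3 + k4).
t=1.000000, y=-1.050000:
  k1 = f(1.000000, -1.050000) = 2.233262
  k2 = f(1.220000, -0.558682) = 1.311267
  k3 = f(1.220000, -0.761521) = 1.514106
  k4 = f(1.440000, -0.383794) = 0.669421
  y ← -1.050000 + (0.44/6)·(k1 + 2k2 + 2k3 + k4) = -0.422749
t=1.440000, y=-0.422749:
  k1 = f(1.440000, -0.422749) = 0.708377
  k2 = f(1.660000, -0.266906) = 0.071809
  k3 = f(1.660000, -0.406951) = 0.211854
  k4 = f(1.880000, -0.329533) = -0.336884
  y ← -0.422749 + (0.44/6)·(k1 + 2k2 + 2k3 + k4) = -0.353902
y(1.88) ≈ -0.3539

-0.3539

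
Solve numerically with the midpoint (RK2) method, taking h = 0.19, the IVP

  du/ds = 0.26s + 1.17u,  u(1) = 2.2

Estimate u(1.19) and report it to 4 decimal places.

Midpoint: k1 = f(s_n, u_n); k2 = f(s_n + h/2, u_n + (h/2)·k1); u_{n+1} = u_n + h·k2.
s=1.000000, u=2.200000:
  k1 = f(1.000000, 2.200000) = 2.834000
  k2 = f(1.095000, 2.469230) = 3.173699
  u ← 2.200000 + 0.19·3.173699 = 2.803003
u(1.19) ≈ 2.8030

2.8030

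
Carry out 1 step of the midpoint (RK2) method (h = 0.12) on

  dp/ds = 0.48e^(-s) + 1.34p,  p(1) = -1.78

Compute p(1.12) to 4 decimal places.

-2.0676

Midpoint: k1 = f(s_n, p_n); k2 = f(s_n + h/2, p_n + (h/2)·k1); p_{n+1} = p_n + h·k2.
s=1.000000, p=-1.780000:
  k1 = f(1.000000, -1.780000) = -2.208618
  k2 = f(1.060000, -1.912517) = -2.396474
  p ← -1.780000 + 0.12·(-2.396474) = -2.067577
p(1.12) ≈ -2.0676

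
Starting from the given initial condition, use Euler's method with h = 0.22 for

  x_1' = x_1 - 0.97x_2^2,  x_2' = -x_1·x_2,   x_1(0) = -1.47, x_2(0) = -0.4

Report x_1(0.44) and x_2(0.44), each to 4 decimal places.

-2.2894, -0.7422

Euler on (x_1,x_2): x_1_{n+1} = x_1_n + h·x_1', x_2_{n+1} = x_2_n + h·x_2'.
0.000000: (-1.470000, -0.400000); f=(-1.625200, -0.588000) → (-1.827544, -0.529360)
0.220000: (-1.827544, -0.529360); f=(-2.099359, -0.967429) → (-2.289403, -0.742194)
(x_1(0.44), x_2(0.44)) ≈ (-2.2894, -0.7422)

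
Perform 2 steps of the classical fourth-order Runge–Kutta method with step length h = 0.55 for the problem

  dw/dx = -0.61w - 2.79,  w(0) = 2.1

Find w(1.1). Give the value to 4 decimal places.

RK4: k1 = f(x_n, w_n); k2 = f(x_n + h/2, w_n + (h/2)·k1); k3 = f(x_n + h/2, w_n + (h/2)·k2); k4 = f(x_n + h, w_n + h·k3); w_{n+1} = w_n + (h/6)·(k1 + 2k2 + 2k3 + k4).
x=0.000000, w=2.100000:
  k1 = f(0.000000, 2.100000) = -4.071000
  k2 = f(0.275000, 0.980475) = -3.388090
  k3 = f(0.275000, 1.168275) = -3.502648
  k4 = f(0.550000, 0.173544) = -2.895862
  w ← 2.100000 + (0.55/6)·(k1 + 2k2 + 2k3 + k4) = 0.198069
x=0.550000, w=0.198069:
  k1 = f(0.550000, 0.198069) = -2.910822
  k2 = f(0.825000, -0.602407) = -2.422532
  k3 = f(0.825000, -0.468127) = -2.504442
  k4 = f(1.100000, -1.179374) = -2.070582
  w ← 0.198069 + (0.55/6)·(k1 + 2k2 + 2k3 + k4) = -1.161838
w(1.1) ≈ -1.1618

-1.1618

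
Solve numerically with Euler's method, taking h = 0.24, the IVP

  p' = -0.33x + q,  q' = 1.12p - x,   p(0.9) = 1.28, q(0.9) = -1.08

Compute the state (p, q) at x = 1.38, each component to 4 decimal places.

Euler on (p,q): p_{n+1} = p_n + h·p', q_{n+1} = q_n + h·q'.
0.900000: (1.280000, -1.080000); f=(-1.377000, 0.533600) → (0.949520, -0.951936)
1.140000: (0.949520, -0.951936); f=(-1.328136, -0.076538) → (0.630767, -0.970305)
(p(1.38), q(1.38)) ≈ (0.6308, -0.9703)

0.6308, -0.9703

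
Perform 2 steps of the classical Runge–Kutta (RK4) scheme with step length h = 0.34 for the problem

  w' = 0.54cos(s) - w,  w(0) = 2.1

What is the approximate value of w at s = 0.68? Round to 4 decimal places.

1.3069

RK4: k1 = f(s_n, w_n); k2 = f(s_n + h/2, w_n + (h/2)·k1); k3 = f(s_n + h/2, w_n + (h/2)·k2); k4 = f(s_n + h, w_n + h·k3); w_{n+1} = w_n + (h/6)·(k1 + 2k2 + 2k3 + k4).
s=0.000000, w=2.100000:
  k1 = f(0.000000, 2.100000) = -1.560000
  k2 = f(0.170000, 1.834800) = -1.302584
  k3 = f(0.170000, 1.878561) = -1.346345
  k4 = f(0.340000, 1.642243) = -1.133155
  w ← 2.100000 + (0.34/6)·(k1 + 2k2 + 2k3 + k4) = 1.647176
s=0.340000, w=1.647176:
  k1 = f(0.340000, 1.647176) = -1.138088
  k2 = f(0.510000, 1.453701) = -0.982419
  k3 = f(0.510000, 1.480165) = -1.008883
  k4 = f(0.680000, 1.304156) = -0.884267
  w ← 1.647176 + (0.34/6)·(k1 + 2k2 + 2k3 + k4) = 1.306895
w(0.68) ≈ 1.3069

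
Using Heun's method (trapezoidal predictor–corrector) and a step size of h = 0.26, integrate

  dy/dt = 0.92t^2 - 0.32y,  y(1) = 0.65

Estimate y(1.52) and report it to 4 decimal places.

1.2765

Heun: k1 = f(t_n, y_n); k2 = f(t_n + h, y_n + h·k1); y_{n+1} = y_n + (h/2)·(k1 + k2).
t=1.000000, y=0.650000:
  k1 = f(1.000000, 0.650000) = 0.712000
  k2 = f(1.260000, 0.835120) = 1.193354
  y ← 0.650000 + (0.26/2)·(0.712000 + 1.193354) = 0.897696
t=1.260000, y=0.897696:
  k1 = f(1.260000, 0.897696) = 1.173329
  k2 = f(1.520000, 1.202762) = 1.740684
  y ← 0.897696 + (0.26/2)·(1.173329 + 1.740684) = 1.276518
y(1.52) ≈ 1.2765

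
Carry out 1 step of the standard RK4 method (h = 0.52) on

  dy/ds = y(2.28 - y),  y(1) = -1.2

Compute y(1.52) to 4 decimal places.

-26.8127

RK4: k1 = f(s_n, y_n); k2 = f(s_n + h/2, y_n + (h/2)·k1); k3 = f(s_n + h/2, y_n + (h/2)·k2); k4 = f(s_n + h, y_n + h·k3); y_{n+1} = y_n + (h/6)·(k1 + 2k2 + 2k3 + k4).
s=1.000000, y=-1.200000:
  k1 = f(1.000000, -1.200000) = -4.176000
  k2 = f(1.260000, -2.285760) = -10.436232
  k3 = f(1.260000, -3.913420) = -24.237456
  k4 = f(1.520000, -13.803477) = -222.007906
  y ← -1.200000 + (0.52/6)·(k1 + 2k2 + 2k3 + k4) = -26.812711
y(1.52) ≈ -26.8127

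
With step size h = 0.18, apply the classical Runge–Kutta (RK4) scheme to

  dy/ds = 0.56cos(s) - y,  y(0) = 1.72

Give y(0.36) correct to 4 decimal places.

1.3653

RK4: k1 = f(s_n, y_n); k2 = f(s_n + h/2, y_n + (h/2)·k1); k3 = f(s_n + h/2, y_n + (h/2)·k2); k4 = f(s_n + h, y_n + h·k3); y_{n+1} = y_n + (h/6)·(k1 + 2k2 + 2k3 + k4).
s=0.000000, y=1.720000:
  k1 = f(0.000000, 1.720000) = -1.160000
  k2 = f(0.090000, 1.615600) = -1.057866
  k3 = f(0.090000, 1.624792) = -1.067058
  k4 = f(0.180000, 1.527929) = -0.976977
  y ← 1.720000 + (0.18/6)·(k1 + 2k2 + 2k3 + k4) = 1.528395
s=0.180000, y=1.528395:
  k1 = f(0.180000, 1.528395) = -0.977443
  k2 = f(0.270000, 1.440425) = -0.900714
  k3 = f(0.270000, 1.447331) = -0.907619
  k4 = f(0.360000, 1.365024) = -0.840922
  y ← 1.528395 + (0.18/6)·(k1 + 2k2 + 2k3 + k4) = 1.365344
y(0.36) ≈ 1.3653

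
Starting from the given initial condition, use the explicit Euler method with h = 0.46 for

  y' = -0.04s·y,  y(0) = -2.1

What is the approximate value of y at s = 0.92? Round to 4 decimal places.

Euler: y_{n+1} = y_n + h·f(s_n, y_n).
s=0.000000, y=-2.100000: f=0.000000 → y ← -2.100000 + 0.46·0.000000 = -2.100000
s=0.460000, y=-2.100000: f=0.038640 → y ← -2.100000 + 0.46·0.038640 = -2.082226
y(0.92) ≈ -2.0822

-2.0822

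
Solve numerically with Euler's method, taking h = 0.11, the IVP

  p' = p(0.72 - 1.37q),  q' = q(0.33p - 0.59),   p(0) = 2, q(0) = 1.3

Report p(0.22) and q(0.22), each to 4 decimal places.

Euler on (p,q): p_{n+1} = p_n + h·p', q_{n+1} = q_n + h·q'.
0.000000: (2.000000, 1.300000); f=(-2.122000, 0.091000) → (1.766580, 1.310010)
0.110000: (1.766580, 1.310010); f=(-1.898568, -0.009208) → (1.557738, 1.308997)
(p(0.22), q(0.22)) ≈ (1.5577, 1.3090)

1.5577, 1.3090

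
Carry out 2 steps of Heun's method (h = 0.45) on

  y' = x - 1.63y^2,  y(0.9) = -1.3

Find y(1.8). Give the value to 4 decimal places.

-38.6634

Heun: k1 = f(x_n, y_n); k2 = f(x_n + h, y_n + h·k1); y_{n+1} = y_n + (h/2)·(k1 + k2).
x=0.900000, y=-1.300000:
  k1 = f(0.900000, -1.300000) = -1.854700
  k2 = f(1.350000, -2.134615) = -6.077227
  y ← -1.300000 + (0.45/2)·(-1.854700 + (-6.077227)) = -3.084684
x=1.350000, y=-3.084684:
  k1 = f(1.350000, -3.084684) = -14.159895
  k2 = f(1.800000, -9.456637) = -143.967600
  y ← -3.084684 + (0.45/2)·(-14.159895 + (-143.967600)) = -38.663370
y(1.8) ≈ -38.6634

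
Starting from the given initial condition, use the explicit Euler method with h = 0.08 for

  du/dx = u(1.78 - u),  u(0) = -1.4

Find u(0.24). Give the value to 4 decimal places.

-2.9799

Euler: u_{n+1} = u_n + h·f(x_n, u_n).
x=0.000000, u=-1.400000: f=-4.452000 → u ← -1.400000 + 0.08·(-4.452000) = -1.756160
x=0.080000, u=-1.756160: f=-6.210063 → u ← -1.756160 + 0.08·(-6.210063) = -2.252965
x=0.160000, u=-2.252965: f=-9.086129 → u ← -2.252965 + 0.08·(-9.086129) = -2.979855
u(0.24) ≈ -2.9799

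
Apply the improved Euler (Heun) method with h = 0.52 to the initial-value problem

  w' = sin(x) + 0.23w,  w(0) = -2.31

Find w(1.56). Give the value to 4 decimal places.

Heun: k1 = f(x_n, w_n); k2 = f(x_n + h, w_n + h·k1); w_{n+1} = w_n + (h/2)·(k1 + k2).
x=0.000000, w=-2.310000:
  k1 = f(0.000000, -2.310000) = -0.531300
  k2 = f(0.520000, -2.586276) = -0.097963
  w ← -2.310000 + (0.52/2)·(-0.531300 + (-0.097963)) = -2.473608
x=0.520000, w=-2.473608:
  k1 = f(0.520000, -2.473608) = -0.072050
  k2 = f(1.040000, -2.511074) = 0.284857
  w ← -2.473608 + (0.52/2)·(-0.072050 + 0.284857) = -2.418279
x=1.040000, w=-2.418279:
  k1 = f(1.040000, -2.418279) = 0.306200
  k2 = f(1.560000, -2.259054) = 0.480359
  w ← -2.418279 + (0.52/2)·(0.306200 + 0.480359) = -2.213773
w(1.56) ≈ -2.2138

-2.2138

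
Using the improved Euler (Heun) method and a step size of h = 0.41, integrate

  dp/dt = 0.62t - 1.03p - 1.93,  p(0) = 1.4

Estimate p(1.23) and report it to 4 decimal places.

Heun: k1 = f(t_n, p_n); k2 = f(t_n + h, p_n + h·k1); p_{n+1} = p_n + (h/2)·(k1 + k2).
t=0.000000, p=1.400000:
  k1 = f(0.000000, 1.400000) = -3.372000
  k2 = f(0.410000, 0.017480) = -1.693804
  p ← 1.400000 + (0.41/2)·(-3.372000 + (-1.693804)) = 0.361510
t=0.410000, p=0.361510:
  k1 = f(0.410000, 0.361510) = -2.048155
  k2 = f(0.820000, -0.478234) = -0.929019
  p ← 0.361510 + (0.41/2)·(-2.048155 + (-0.929019)) = -0.248811
t=0.820000, p=-0.248811:
  k1 = f(0.820000, -0.248811) = -1.165325
  k2 = f(1.230000, -0.726594) = -0.419008
  p ← -0.248811 + (0.41/2)·(-1.165325 + (-0.419008)) = -0.573599
p(1.23) ≈ -0.5736

-0.5736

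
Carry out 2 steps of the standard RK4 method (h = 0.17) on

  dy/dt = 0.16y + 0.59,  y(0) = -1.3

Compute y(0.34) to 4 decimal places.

RK4: k1 = f(t_n, y_n); k2 = f(t_n + h/2, y_n + (h/2)·k1); k3 = f(t_n + h/2, y_n + (h/2)·k2); k4 = f(t_n + h, y_n + h·k3); y_{n+1} = y_n + (h/6)·(k1 + 2k2 + 2k3 + k4).
t=0.000000, y=-1.300000:
  k1 = f(0.000000, -1.300000) = 0.382000
  k2 = f(0.085000, -1.267530) = 0.387195
  k3 = f(0.085000, -1.267088) = 0.387266
  k4 = f(0.170000, -1.234165) = 0.392534
  y ← -1.300000 + (0.17/6)·(k1 + 2k2 + 2k3 + k4) = -1.234169
t=0.170000, y=-1.234169:
  k1 = f(0.170000, -1.234169) = 0.392533
  k2 = f(0.255000, -1.200803) = 0.397871
  k3 = f(0.255000, -1.200350) = 0.397944
  k4 = f(0.340000, -1.166518) = 0.403357
  y ← -1.234169 + (0.17/6)·(k1 + 2k2 + 2k3 + k4) = -1.166522
y(0.34) ≈ -1.1665

-1.1665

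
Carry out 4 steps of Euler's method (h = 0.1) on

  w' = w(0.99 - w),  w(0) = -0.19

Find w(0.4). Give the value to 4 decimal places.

-0.3008

Euler: w_{n+1} = w_n + h·f(x_n, w_n).
x=0.000000, w=-0.190000: f=-0.224200 → w ← -0.190000 + 0.1·(-0.224200) = -0.212420
x=0.100000, w=-0.212420: f=-0.255418 → w ← -0.212420 + 0.1·(-0.255418) = -0.237962
x=0.200000, w=-0.237962: f=-0.292208 → w ← -0.237962 + 0.1·(-0.292208) = -0.267183
x=0.300000, w=-0.267183: f=-0.335897 → w ← -0.267183 + 0.1·(-0.335897) = -0.300772
w(0.4) ≈ -0.3008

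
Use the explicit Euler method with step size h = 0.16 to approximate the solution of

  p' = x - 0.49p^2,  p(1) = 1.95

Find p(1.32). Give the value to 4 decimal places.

1.7401

Euler: p_{n+1} = p_n + h·f(x_n, p_n).
x=1.000000, p=1.950000: f=-0.863225 → p ← 1.950000 + 0.16·(-0.863225) = 1.811884
x=1.160000, p=1.811884: f=-0.448633 → p ← 1.811884 + 0.16·(-0.448633) = 1.740103
p(1.32) ≈ 1.7401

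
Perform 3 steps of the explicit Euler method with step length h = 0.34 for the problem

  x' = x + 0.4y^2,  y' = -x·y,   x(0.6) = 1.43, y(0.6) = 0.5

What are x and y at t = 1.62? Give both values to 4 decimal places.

Euler on (x,y): x_{n+1} = x_n + h·x', y_{n+1} = y_n + h·y'.
0.600000: (1.430000, 0.500000); f=(1.530000, -0.715000) → (1.950200, 0.256900)
0.940000: (1.950200, 0.256900); f=(1.976599, -0.501006) → (2.622244, 0.086558)
1.280000: (2.622244, 0.086558); f=(2.625241, -0.226976) → (3.514825, 0.009386)
(x(1.62), y(1.62)) ≈ (3.5148, 0.0094)

3.5148, 0.0094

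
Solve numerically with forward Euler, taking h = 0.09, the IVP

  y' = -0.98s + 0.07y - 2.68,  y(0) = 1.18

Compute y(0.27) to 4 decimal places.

Euler: y_{n+1} = y_n + h·f(s_n, y_n).
s=0.000000, y=1.180000: f=-2.597400 → y ← 1.180000 + 0.09·(-2.597400) = 0.946234
s=0.090000, y=0.946234: f=-2.701964 → y ← 0.946234 + 0.09·(-2.701964) = 0.703057
s=0.180000, y=0.703057: f=-2.807186 → y ← 0.703057 + 0.09·(-2.807186) = 0.450411
y(0.27) ≈ 0.4504

0.4504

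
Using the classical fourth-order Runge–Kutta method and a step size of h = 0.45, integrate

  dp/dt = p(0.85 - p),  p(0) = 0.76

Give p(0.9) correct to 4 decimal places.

RK4: k1 = f(t_n, p_n); k2 = f(t_n + h/2, p_n + (h/2)·k1); k3 = f(t_n + h/2, p_n + (h/2)·k2); k4 = f(t_n + h, p_n + h·k3); p_{n+1} = p_n + (h/6)·(k1 + 2k2 + 2k3 + k4).
t=0.000000, p=0.760000:
  k1 = f(0.000000, 0.760000) = 0.068400
  k2 = f(0.225000, 0.775390) = 0.057852
  k3 = f(0.225000, 0.773017) = 0.059509
  k4 = f(0.450000, 0.786779) = 0.049741
  p ← 0.760000 + (0.45/6)·(k1 + 2k2 + 2k3 + k4) = 0.786465
t=0.450000, p=0.786465:
  k1 = f(0.450000, 0.786465) = 0.049968
  k2 = f(0.675000, 0.797708) = 0.041714
  k3 = f(0.675000, 0.795850) = 0.043095
  k4 = f(0.900000, 0.805857) = 0.035573
  p ← 0.786465 + (0.45/6)·(k1 + 2k2 + 2k3 + k4) = 0.805602
p(0.9) ≈ 0.8056

0.8056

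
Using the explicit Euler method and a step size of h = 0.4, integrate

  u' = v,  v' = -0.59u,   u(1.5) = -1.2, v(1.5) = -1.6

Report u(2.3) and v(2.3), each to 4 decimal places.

Euler on (u,v): u_{n+1} = u_n + h·u', v_{n+1} = v_n + h·v'.
1.500000: (-1.200000, -1.600000); f=(-1.600000, 0.708000) → (-1.840000, -1.316800)
1.900000: (-1.840000, -1.316800); f=(-1.316800, 1.085600) → (-2.366720, -0.882560)
(u(2.3), v(2.3)) ≈ (-2.3667, -0.8826)

-2.3667, -0.8826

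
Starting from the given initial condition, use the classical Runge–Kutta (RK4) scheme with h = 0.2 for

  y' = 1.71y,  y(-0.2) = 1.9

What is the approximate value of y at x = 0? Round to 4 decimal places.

RK4: k1 = f(x_n, y_n); k2 = f(x_n + h/2, y_n + (h/2)·k1); k3 = f(x_n + h/2, y_n + (h/2)·k2); k4 = f(x_n + h, y_n + h·k3); y_{n+1} = y_n + (h/6)·(k1 + 2k2 + 2k3 + k4).
x=-0.200000, y=1.900000:
  k1 = f(-0.200000, 1.900000) = 3.249000
  k2 = f(-0.100000, 2.224900) = 3.804579
  k3 = f(-0.100000, 2.280458) = 3.899583
  k4 = f(0.000000, 2.679917) = 4.582657
  y ← 1.900000 + (0.2/6)·(k1 + 2k2 + 2k3 + k4) = 2.674666
y(0) ≈ 2.6747

2.6747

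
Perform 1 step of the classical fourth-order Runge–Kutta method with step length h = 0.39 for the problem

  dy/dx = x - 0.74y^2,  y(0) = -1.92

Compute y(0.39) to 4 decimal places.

RK4: k1 = f(x_n, y_n); k2 = f(x_n + h/2, y_n + (h/2)·k1); k3 = f(x_n + h/2, y_n + (h/2)·k2); k4 = f(x_n + h, y_n + h·k3); y_{n+1} = y_n + (h/6)·(k1 + 2k2 + 2k3 + k4).
x=0.000000, y=-1.920000:
  k1 = f(0.000000, -1.920000) = -2.727936
  k2 = f(0.195000, -2.451948) = -4.253915
  k3 = f(0.195000, -2.749513) = -5.399269
  k4 = f(0.390000, -4.025715) = -11.602723
  y ← -1.920000 + (0.39/6)·(k1 + 2k2 + 2k3 + k4) = -4.106407
y(0.39) ≈ -4.1064

-4.1064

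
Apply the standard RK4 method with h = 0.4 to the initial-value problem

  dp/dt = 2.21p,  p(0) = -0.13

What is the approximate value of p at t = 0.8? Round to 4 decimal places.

-0.7584

RK4: k1 = f(t_n, p_n); k2 = f(t_n + h/2, p_n + (h/2)·k1); k3 = f(t_n + h/2, p_n + (h/2)·k2); k4 = f(t_n + h, p_n + h·k3); p_{n+1} = p_n + (h/6)·(k1 + 2k2 + 2k3 + k4).
t=0.000000, p=-0.130000:
  k1 = f(0.000000, -0.130000) = -0.287300
  k2 = f(0.200000, -0.187460) = -0.414287
  k3 = f(0.200000, -0.212857) = -0.470415
  k4 = f(0.400000, -0.318166) = -0.703147
  p ← -0.130000 + (0.4/6)·(k1 + 2k2 + 2k3 + k4) = -0.313990
t=0.400000, p=-0.313990:
  k1 = f(0.400000, -0.313990) = -0.693918
  k2 = f(0.600000, -0.452773) = -1.000629
  k3 = f(0.600000, -0.514116) = -1.136196
  k4 = f(0.800000, -0.768468) = -1.698315
  p ← -0.313990 + (0.4/6)·(k1 + 2k2 + 2k3 + k4) = -0.758382
p(0.8) ≈ -0.7584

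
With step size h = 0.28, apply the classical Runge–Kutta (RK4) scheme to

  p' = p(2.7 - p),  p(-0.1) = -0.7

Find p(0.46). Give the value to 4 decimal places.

-18.1465

RK4: k1 = f(x_n, p_n); k2 = f(x_n + h/2, p_n + (h/2)·k1); k3 = f(x_n + h/2, p_n + (h/2)·k2); k4 = f(x_n + h, p_n + h·k3); p_{n+1} = p_n + (h/6)·(k1 + 2k2 + 2k3 + k4).
x=-0.100000, p=-0.700000:
  k1 = f(-0.100000, -0.700000) = -2.380000
  k2 = f(0.040000, -1.033200) = -3.857142
  k3 = f(0.040000, -1.240000) = -4.885600
  k4 = f(0.180000, -2.067968) = -9.860004
  p ← -0.700000 + (0.28/6)·(k1 + 2k2 + 2k3 + k4) = -2.087189
x=0.180000, p=-2.087189:
  k1 = f(0.180000, -2.087189) = -9.991771
  k2 = f(0.320000, -3.486037) = -21.564758
  k3 = f(0.320000, -5.106256) = -39.860736
  k4 = f(0.460000, -13.248195) = -211.284809
  p ← -2.087189 + (0.28/6)·(k1 + 2k2 + 2k3 + k4) = -18.146476
p(0.46) ≈ -18.1465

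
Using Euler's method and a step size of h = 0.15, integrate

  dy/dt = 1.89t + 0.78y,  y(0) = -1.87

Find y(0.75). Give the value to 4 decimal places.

-2.7737

Euler: y_{n+1} = y_n + h·f(t_n, y_n).
t=0.000000, y=-1.870000: f=-1.458600 → y ← -1.870000 + 0.15·(-1.458600) = -2.088790
t=0.150000, y=-2.088790: f=-1.345756 → y ← -2.088790 + 0.15·(-1.345756) = -2.290653
t=0.300000, y=-2.290653: f=-1.219710 → y ← -2.290653 + 0.15·(-1.219710) = -2.473610
t=0.450000, y=-2.473610: f=-1.078916 → y ← -2.473610 + 0.15·(-1.078916) = -2.635447
t=0.600000, y=-2.635447: f=-0.921649 → y ← -2.635447 + 0.15·(-0.921649) = -2.773695
y(0.75) ≈ -2.7737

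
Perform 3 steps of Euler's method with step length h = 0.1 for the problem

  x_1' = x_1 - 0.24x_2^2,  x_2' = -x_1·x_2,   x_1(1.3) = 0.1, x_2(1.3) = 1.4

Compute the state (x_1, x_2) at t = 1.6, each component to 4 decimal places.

-0.0201, 1.3741

Euler on (x_1,x_2): x_1_{n+1} = x_1_n + h·x_1', x_2_{n+1} = x_2_n + h·x_2'.
1.300000: (0.100000, 1.400000); f=(-0.370400, -0.140000) → (0.062960, 1.386000)
1.400000: (0.062960, 1.386000); f=(-0.398079, -0.087263) → (0.023152, 1.377274)
1.500000: (0.023152, 1.377274); f=(-0.432100, -0.031887) → (-0.020058, 1.374085)
(x_1(1.6), x_2(1.6)) ≈ (-0.0201, 1.3741)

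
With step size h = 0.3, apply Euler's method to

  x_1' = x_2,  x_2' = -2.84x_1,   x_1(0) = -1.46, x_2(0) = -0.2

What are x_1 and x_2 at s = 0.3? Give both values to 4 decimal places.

-1.5200, 1.0439

Euler on (x_1,x_2): x_1_{n+1} = x_1_n + h·x_1', x_2_{n+1} = x_2_n + h·x_2'.
0.000000: (-1.460000, -0.200000); f=(-0.200000, 4.146400) → (-1.520000, 1.043920)
(x_1(0.3), x_2(0.3)) ≈ (-1.5200, 1.0439)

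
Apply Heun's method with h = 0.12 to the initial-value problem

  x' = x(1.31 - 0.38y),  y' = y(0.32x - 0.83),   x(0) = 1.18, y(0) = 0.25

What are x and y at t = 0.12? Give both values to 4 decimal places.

1.3650, 0.2376

Heun on (x,y): k1 = f(t_n, state_n); k2 = f(t_n + h, state_n + h·k1); state_{n+1} = state_n + (h/2)·(k1 + k2).
0.000000: (1.180000, 0.250000)
  k1 = (1.433700, -0.113100)
  predictor → (1.352044, 0.236428)
  k2 = (1.649706, -0.093944)
  → (1.365004, 0.237577)
(x(0.12), y(0.12)) ≈ (1.3650, 0.2376)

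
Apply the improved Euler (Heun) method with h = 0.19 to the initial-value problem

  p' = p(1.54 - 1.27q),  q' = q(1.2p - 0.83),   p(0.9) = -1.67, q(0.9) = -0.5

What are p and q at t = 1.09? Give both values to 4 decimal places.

-2.4261, -0.2851

Heun on (p,q): k1 = f(t_n, state_n); k2 = f(t_n + h, state_n + h·k1); state_{n+1} = state_n + (h/2)·(k1 + k2).
0.900000: (-1.670000, -0.500000)
  k1 = (-3.632250, 1.417000)
  predictor → (-2.360127, -0.230770)
  k2 = (-4.326298, 0.845115)
  → (-2.426062, -0.285099)
(p(1.09), q(1.09)) ≈ (-2.4261, -0.2851)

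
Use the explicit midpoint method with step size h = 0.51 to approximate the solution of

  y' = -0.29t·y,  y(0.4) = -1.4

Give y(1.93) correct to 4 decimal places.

Midpoint: k1 = f(t_n, y_n); k2 = f(t_n + h/2, y_n + (h/2)·k1); y_{n+1} = y_n + h·k2.
t=0.400000, y=-1.400000:
  k1 = f(0.400000, -1.400000) = 0.162400
  k2 = f(0.655000, -1.358588) = 0.258064
  y ← -1.400000 + 0.51·0.258064 = -1.268387
t=0.910000, y=-1.268387:
  k1 = f(0.910000, -1.268387) = 0.334727
  k2 = f(1.165000, -1.183032) = 0.399687
  y ← -1.268387 + 0.51·0.399687 = -1.064547
t=1.420000, y=-1.064547:
  k1 = f(1.420000, -1.064547) = 0.438380
  k2 = f(1.675000, -0.952760) = 0.462803
  y ← -1.064547 + 0.51·0.462803 = -0.828517
y(1.93) ≈ -0.8285

-0.8285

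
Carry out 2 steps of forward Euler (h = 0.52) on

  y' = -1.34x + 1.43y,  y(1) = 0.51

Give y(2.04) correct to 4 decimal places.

Euler: y_{n+1} = y_n + h·f(x_n, y_n).
x=1.000000, y=0.510000: f=-0.610700 → y ← 0.510000 + 0.52·(-0.610700) = 0.192436
x=1.520000, y=0.192436: f=-1.761617 → y ← 0.192436 + 0.52·(-1.761617) = -0.723605
y(2.04) ≈ -0.7236

-0.7236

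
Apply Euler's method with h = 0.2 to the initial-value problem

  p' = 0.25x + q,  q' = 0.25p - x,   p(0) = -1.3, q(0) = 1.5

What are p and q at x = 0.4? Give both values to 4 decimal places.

-0.7030, 1.3450

Euler on (p,q): p_{n+1} = p_n + h·p', q_{n+1} = q_n + h·q'.
0.000000: (-1.300000, 1.500000); f=(1.500000, -0.325000) → (-1.000000, 1.435000)
0.200000: (-1.000000, 1.435000); f=(1.485000, -0.450000) → (-0.703000, 1.345000)
(p(0.4), q(0.4)) ≈ (-0.7030, 1.3450)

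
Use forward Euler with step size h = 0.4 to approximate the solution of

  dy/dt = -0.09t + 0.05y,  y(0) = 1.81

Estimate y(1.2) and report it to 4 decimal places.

Euler: y_{n+1} = y_n + h·f(t_n, y_n).
t=0.000000, y=1.810000: f=0.090500 → y ← 1.810000 + 0.4·0.090500 = 1.846200
t=0.400000, y=1.846200: f=0.056310 → y ← 1.846200 + 0.4·0.056310 = 1.868724
t=0.800000, y=1.868724: f=0.021436 → y ← 1.868724 + 0.4·0.021436 = 1.877298
y(1.2) ≈ 1.8773

1.8773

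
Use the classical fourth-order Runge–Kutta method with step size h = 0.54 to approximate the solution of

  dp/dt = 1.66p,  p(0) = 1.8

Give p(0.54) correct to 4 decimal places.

RK4: k1 = f(t_n, p_n); k2 = f(t_n + h/2, p_n + (h/2)·k1); k3 = f(t_n + h/2, p_n + (h/2)·k2); k4 = f(t_n + h, p_n + h·k3); p_{n+1} = p_n + (h/6)·(k1 + 2k2 + 2k3 + k4).
t=0.000000, p=1.800000:
  k1 = f(0.000000, 1.800000) = 2.988000
  k2 = f(0.270000, 2.606760) = 4.327222
  k3 = f(0.270000, 2.968350) = 4.927461
  k4 = f(0.540000, 4.460829) = 7.404976
  p ← 1.800000 + (0.54/6)·(k1 + 2k2 + 2k3 + k4) = 4.401211
p(0.54) ≈ 4.4012

4.4012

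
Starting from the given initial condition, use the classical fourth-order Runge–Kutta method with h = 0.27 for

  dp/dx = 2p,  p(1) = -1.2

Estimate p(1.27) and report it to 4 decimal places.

-2.0587

RK4: k1 = f(x_n, p_n); k2 = f(x_n + h/2, p_n + (h/2)·k1); k3 = f(x_n + h/2, p_n + (h/2)·k2); k4 = f(x_n + h, p_n + h·k3); p_{n+1} = p_n + (h/6)·(k1 + 2k2 + 2k3 + k4).
x=1.000000, p=-1.200000:
  k1 = f(1.000000, -1.200000) = -2.400000
  k2 = f(1.135000, -1.524000) = -3.048000
  k3 = f(1.135000, -1.611480) = -3.222960
  k4 = f(1.270000, -2.070199) = -4.140398
  p ← -1.200000 + (0.27/6)·(k1 + 2k2 + 2k3 + k4) = -2.058704
p(1.27) ≈ -2.0587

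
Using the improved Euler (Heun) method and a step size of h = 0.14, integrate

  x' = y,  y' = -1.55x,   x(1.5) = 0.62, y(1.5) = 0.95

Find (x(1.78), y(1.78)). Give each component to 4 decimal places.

Heun on (x,y): k1 = f(s_n, state_n); k2 = f(s_n + h, state_n + h·k1); state_{n+1} = state_n + (h/2)·(k1 + k2).
1.500000: (0.620000, 0.950000)
  k1 = (0.950000, -0.961000)
  predictor → (0.753000, 0.815460)
  k2 = (0.815460, -1.167150)
  → (0.743582, 0.801029)
1.640000: (0.743582, 0.801029)
  k1 = (0.801029, -1.152552)
  predictor → (0.855726, 0.639672)
  k2 = (0.639672, -1.326376)
  → (0.844431, 0.627505)
(x(1.78), y(1.78)) ≈ (0.8444, 0.6275)

0.8444, 0.6275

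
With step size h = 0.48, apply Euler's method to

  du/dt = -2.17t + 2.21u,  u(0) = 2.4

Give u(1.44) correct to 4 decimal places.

18.9745

Euler: u_{n+1} = u_n + h·f(t_n, u_n).
t=0.000000, u=2.400000: f=5.304000 → u ← 2.400000 + 0.48·5.304000 = 4.945920
t=0.480000, u=4.945920: f=9.888883 → u ← 4.945920 + 0.48·9.888883 = 9.692584
t=0.960000, u=9.692584: f=19.337410 → u ← 9.692584 + 0.48·19.337410 = 18.974541
u(1.44) ≈ 18.9745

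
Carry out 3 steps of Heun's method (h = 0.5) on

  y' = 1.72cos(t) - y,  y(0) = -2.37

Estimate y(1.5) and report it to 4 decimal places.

Heun: k1 = f(t_n, y_n); k2 = f(t_n + h, y_n + h·k1); y_{n+1} = y_n + (h/2)·(k1 + k2).
t=0.000000, y=-2.370000:
  k1 = f(0.000000, -2.370000) = 4.090000
  k2 = f(0.500000, -0.325000) = 1.834442
  y ← -2.370000 + (0.5/2)·(4.090000 + 1.834442) = -0.888889
t=0.500000, y=-0.888889:
  k1 = f(0.500000, -0.888889) = 2.398332
  k2 = f(1.000000, 0.310276) = 0.619044
  y ← -0.888889 + (0.5/2)·(2.398332 + 0.619044) = -0.134546
t=1.000000, y=-0.134546:
  k1 = f(1.000000, -0.134546) = 1.063866
  k2 = f(1.500000, 0.397387) = -0.275719
  y ← -0.134546 + (0.5/2)·(1.063866 + (-0.275719)) = 0.062491
y(1.5) ≈ 0.0625

0.0625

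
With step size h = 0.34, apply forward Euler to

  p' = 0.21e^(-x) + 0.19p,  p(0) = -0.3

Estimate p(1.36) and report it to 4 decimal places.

Euler: p_{n+1} = p_n + h·f(x_n, p_n).
x=0.000000, p=-0.300000: f=0.153000 → p ← -0.300000 + 0.34·0.153000 = -0.247980
x=0.340000, p=-0.247980: f=0.102356 → p ← -0.247980 + 0.34·0.102356 = -0.213179
x=0.680000, p=-0.213179: f=0.065886 → p ← -0.213179 + 0.34·0.065886 = -0.190778
x=1.020000, p=-0.190778: f=0.039477 → p ← -0.190778 + 0.34·0.039477 = -0.177356
p(1.36) ≈ -0.1774

-0.1774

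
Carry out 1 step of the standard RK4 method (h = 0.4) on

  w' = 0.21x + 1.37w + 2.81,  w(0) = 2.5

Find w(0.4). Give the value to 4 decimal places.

5.8396

RK4: k1 = f(x_n, w_n); k2 = f(x_n + h/2, w_n + (h/2)·k1); k3 = f(x_n + h/2, w_n + (h/2)·k2); k4 = f(x_n + h, w_n + h·k3); w_{n+1} = w_n + (h/6)·(k1 + 2k2 + 2k3 + k4).
x=0.000000, w=2.500000:
  k1 = f(0.000000, 2.500000) = 6.235000
  k2 = f(0.200000, 3.747000) = 7.985390
  k3 = f(0.200000, 4.097078) = 8.464997
  k4 = f(0.400000, 5.885999) = 10.957818
  w ← 2.500000 + (0.4/6)·(k1 + 2k2 + 2k3 + k4) = 5.839573
w(0.4) ≈ 5.8396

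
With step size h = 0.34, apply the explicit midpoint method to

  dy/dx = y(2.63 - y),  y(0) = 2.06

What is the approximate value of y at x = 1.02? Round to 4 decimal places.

Midpoint: k1 = f(x_n, y_n); k2 = f(x_n + h/2, y_n + (h/2)·k1); y_{n+1} = y_n + h·k2.
x=0.000000, y=2.060000:
  k1 = f(0.000000, 2.060000) = 1.174200
  k2 = f(0.170000, 2.259614) = 0.836929
  y ← 2.060000 + 0.34·0.836929 = 2.344556
x=0.340000, y=2.344556:
  k1 = f(0.340000, 2.344556) = 0.669239
  k2 = f(0.510000, 2.458327) = 0.422029
  y ← 2.344556 + 0.34·0.422029 = 2.488046
x=0.680000, y=2.488046:
  k1 = f(0.680000, 2.488046) = 0.353188
  k2 = f(0.850000, 2.548088) = 0.208719
  y ← 2.488046 + 0.34·0.208719 = 2.559010
y(1.02) ≈ 2.5590

2.5590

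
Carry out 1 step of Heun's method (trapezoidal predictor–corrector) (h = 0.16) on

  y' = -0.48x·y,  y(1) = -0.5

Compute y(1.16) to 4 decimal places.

-0.4602

Heun: k1 = f(x_n, y_n); k2 = f(x_n + h, y_n + h·k1); y_{n+1} = y_n + (h/2)·(k1 + k2).
x=1.000000, y=-0.500000:
  k1 = f(1.000000, -0.500000) = 0.240000
  k2 = f(1.160000, -0.461600) = 0.257019
  y ← -0.500000 + (0.16/2)·(0.240000 + 0.257019) = -0.460238
y(1.16) ≈ -0.4602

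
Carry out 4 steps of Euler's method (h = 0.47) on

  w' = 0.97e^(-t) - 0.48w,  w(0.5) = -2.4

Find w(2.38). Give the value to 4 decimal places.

-0.4799

Euler: w_{n+1} = w_n + h·f(t_n, w_n).
t=0.500000, w=-2.400000: f=1.740335 → w ← -2.400000 + 0.47·1.740335 = -1.582043
t=0.970000, w=-1.582043: f=1.127091 → w ← -1.582043 + 0.47·1.127091 = -1.052310
t=1.440000, w=-1.052310: f=0.734929 → w ← -1.052310 + 0.47·0.734929 = -0.706893
t=1.910000, w=-0.706893: f=0.482947 → w ← -0.706893 + 0.47·0.482947 = -0.479908
w(2.38) ≈ -0.4799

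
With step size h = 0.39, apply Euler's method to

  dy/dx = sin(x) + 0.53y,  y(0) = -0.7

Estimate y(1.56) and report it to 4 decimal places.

Euler: y_{n+1} = y_n + h·f(x_n, y_n).
x=0.000000, y=-0.700000: f=-0.371000 → y ← -0.700000 + 0.39·(-0.371000) = -0.844690
x=0.390000, y=-0.844690: f=-0.067497 → y ← -0.844690 + 0.39·(-0.067497) = -0.871014
x=0.780000, y=-0.871014: f=0.241642 → y ← -0.871014 + 0.39·0.241642 = -0.776774
x=1.170000, y=-0.776774: f=0.509061 → y ← -0.776774 + 0.39·0.509061 = -0.578240
y(1.56) ≈ -0.5782

-0.5782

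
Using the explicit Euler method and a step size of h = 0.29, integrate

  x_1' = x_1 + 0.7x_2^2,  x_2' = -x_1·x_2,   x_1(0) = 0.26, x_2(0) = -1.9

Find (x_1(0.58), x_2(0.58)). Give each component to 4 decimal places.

Euler on (x_1,x_2): x_1_{n+1} = x_1_n + h·x_1', x_2_{n+1} = x_2_n + h·x_2'.
0.000000: (0.260000, -1.900000); f=(2.787000, 0.494000) → (1.068230, -1.756740)
0.290000: (1.068230, -1.756740); f=(3.228525, 1.876602) → (2.004502, -1.212525)
(x_1(0.58), x_2(0.58)) ≈ (2.0045, -1.2125)

2.0045, -1.2125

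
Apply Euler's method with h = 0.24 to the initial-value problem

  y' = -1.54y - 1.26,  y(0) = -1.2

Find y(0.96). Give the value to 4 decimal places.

-0.8785

Euler: y_{n+1} = y_n + h·f(x_n, y_n).
x=0.000000, y=-1.200000: f=0.588000 → y ← -1.200000 + 0.24·0.588000 = -1.058880
x=0.240000, y=-1.058880: f=0.370675 → y ← -1.058880 + 0.24·0.370675 = -0.969918
x=0.480000, y=-0.969918: f=0.233674 → y ← -0.969918 + 0.24·0.233674 = -0.913836
x=0.720000, y=-0.913836: f=0.147308 → y ← -0.913836 + 0.24·0.147308 = -0.878482
y(0.96) ≈ -0.8785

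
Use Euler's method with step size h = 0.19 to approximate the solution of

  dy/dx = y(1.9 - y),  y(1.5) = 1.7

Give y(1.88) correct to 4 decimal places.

Euler: y_{n+1} = y_n + h·f(x_n, y_n).
x=1.500000, y=1.700000: f=0.340000 → y ← 1.700000 + 0.19·0.340000 = 1.764600
x=1.690000, y=1.764600: f=0.238927 → y ← 1.764600 + 0.19·0.238927 = 1.809996
y(1.88) ≈ 1.8100

1.8100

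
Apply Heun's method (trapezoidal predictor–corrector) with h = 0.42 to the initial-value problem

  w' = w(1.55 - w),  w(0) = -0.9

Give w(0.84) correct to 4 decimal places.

-18.7588

Heun: k1 = f(s_n, w_n); k2 = f(s_n + h, w_n + h·k1); w_{n+1} = w_n + (h/2)·(k1 + k2).
s=0.000000, w=-0.900000:
  k1 = f(0.000000, -0.900000) = -2.205000
  k2 = f(0.420000, -1.826100) = -6.165096
  w ← -0.900000 + (0.42/2)·(-2.205000 + (-6.165096)) = -2.657720
s=0.420000, w=-2.657720:
  k1 = f(0.420000, -2.657720) = -11.182943
  k2 = f(0.840000, -7.354556) = -65.489060
  w ← -2.657720 + (0.42/2)·(-11.182943 + (-65.489060)) = -18.758841
w(0.84) ≈ -18.7588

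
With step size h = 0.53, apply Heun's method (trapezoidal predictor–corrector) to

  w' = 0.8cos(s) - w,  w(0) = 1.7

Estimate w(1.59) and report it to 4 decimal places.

0.6524

Heun: k1 = f(s_n, w_n); k2 = f(s_n + h, w_n + h·k1); w_{n+1} = w_n + (h/2)·(k1 + k2).
s=0.000000, w=1.700000:
  k1 = f(0.000000, 1.700000) = -0.900000
  k2 = f(0.530000, 1.223000) = -0.532754
  w ← 1.700000 + (0.53/2)·(-0.900000 + (-0.532754)) = 1.320320
s=0.530000, w=1.320320:
  k1 = f(0.530000, 1.320320) = -0.630074
  k2 = f(1.060000, 0.986381) = -0.595283
  w ← 1.320320 + (0.53/2)·(-0.630074 + (-0.595283)) = 0.995600
s=1.060000, w=0.995600:
  k1 = f(1.060000, 0.995600) = -0.604503
  k2 = f(1.590000, 0.675214) = -0.690576
  w ← 0.995600 + (0.53/2)·(-0.604503 + (-0.690576)) = 0.652405
w(1.59) ≈ 0.6524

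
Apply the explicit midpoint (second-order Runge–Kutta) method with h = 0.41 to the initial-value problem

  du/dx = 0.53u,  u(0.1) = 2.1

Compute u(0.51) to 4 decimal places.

Midpoint: k1 = f(x_n, u_n); k2 = f(x_n + h/2, u_n + (h/2)·k1); u_{n+1} = u_n + h·k2.
x=0.100000, u=2.100000:
  k1 = f(0.100000, 2.100000) = 1.113000
  k2 = f(0.305000, 2.328165) = 1.233927
  u ← 2.100000 + 0.41·1.233927 = 2.605910
u(0.51) ≈ 2.6059

2.6059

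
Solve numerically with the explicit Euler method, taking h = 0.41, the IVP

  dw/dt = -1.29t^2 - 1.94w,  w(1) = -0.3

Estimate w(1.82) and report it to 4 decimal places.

Euler: w_{n+1} = w_n + h·f(t_n, w_n).
t=1.000000, w=-0.300000: f=-0.708000 → w ← -0.300000 + 0.41·(-0.708000) = -0.590280
t=1.410000, w=-0.590280: f=-1.419506 → w ← -0.590280 + 0.41·(-1.419506) = -1.172277
w(1.82) ≈ -1.1723

-1.1723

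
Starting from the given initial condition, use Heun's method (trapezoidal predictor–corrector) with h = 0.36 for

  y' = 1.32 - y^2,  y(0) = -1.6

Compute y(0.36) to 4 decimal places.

Heun: k1 = f(s_n, y_n); k2 = f(s_n + h, y_n + h·k1); y_{n+1} = y_n + (h/2)·(k1 + k2).
s=0.000000, y=-1.600000:
  k1 = f(0.000000, -1.600000) = -1.240000
  k2 = f(0.360000, -2.046400) = -2.867753
  y ← -1.600000 + (0.36/2)·(-1.240000 + (-2.867753)) = -2.339396
y(0.36) ≈ -2.3394

-2.3394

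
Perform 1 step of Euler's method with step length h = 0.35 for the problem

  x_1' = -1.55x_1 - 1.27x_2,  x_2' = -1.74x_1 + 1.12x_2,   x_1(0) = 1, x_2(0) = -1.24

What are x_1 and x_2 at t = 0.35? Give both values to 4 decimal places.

1.0087, -2.3351

Euler on (x_1,x_2): x_1_{n+1} = x_1_n + h·x_1', x_2_{n+1} = x_2_n + h·x_2'.
0.000000: (1.000000, -1.240000); f=(0.024800, -3.128800) → (1.008680, -2.335080)
(x_1(0.35), x_2(0.35)) ≈ (1.0087, -2.3351)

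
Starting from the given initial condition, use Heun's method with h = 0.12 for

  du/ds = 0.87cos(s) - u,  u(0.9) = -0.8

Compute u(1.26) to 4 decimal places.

Heun: k1 = f(s_n, u_n); k2 = f(s_n + h, u_n + h·k1); u_{n+1} = u_n + (h/2)·(k1 + k2).
s=0.900000, u=-0.800000:
  k1 = f(0.900000, -0.800000) = 1.340801
  k2 = f(1.020000, -0.639104) = 1.094432
  u ← -0.800000 + (0.12/2)·(1.340801 + 1.094432) = -0.653886
s=1.020000, u=-0.653886:
  k1 = f(1.020000, -0.653886) = 1.109214
  k2 = f(1.140000, -0.520780) = 0.884088
  u ← -0.653886 + (0.12/2)·(1.109214 + 0.884088) = -0.534288
s=1.140000, u=-0.534288:
  k1 = f(1.140000, -0.534288) = 0.897595
  k2 = f(1.260000, -0.426576) = 0.692637
  u ← -0.534288 + (0.12/2)·(0.897595 + 0.692637) = -0.438874
u(1.26) ≈ -0.4389

-0.4389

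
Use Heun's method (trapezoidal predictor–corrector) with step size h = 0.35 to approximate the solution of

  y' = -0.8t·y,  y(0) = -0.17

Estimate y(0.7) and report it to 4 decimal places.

-0.1395

Heun: k1 = f(t_n, y_n); k2 = f(t_n + h, y_n + h·k1); y_{n+1} = y_n + (h/2)·(k1 + k2).
t=0.000000, y=-0.170000:
  k1 = f(0.000000, -0.170000) = 0.000000
  k2 = f(0.350000, -0.170000) = 0.047600
  y ← -0.170000 + (0.35/2)·(0.000000 + 0.047600) = -0.161670
t=0.350000, y=-0.161670:
  k1 = f(0.350000, -0.161670) = 0.045268
  k2 = f(0.700000, -0.145826) = 0.081663
  y ← -0.161670 + (0.35/2)·(0.045268 + 0.081663) = -0.139457
y(0.7) ≈ -0.1395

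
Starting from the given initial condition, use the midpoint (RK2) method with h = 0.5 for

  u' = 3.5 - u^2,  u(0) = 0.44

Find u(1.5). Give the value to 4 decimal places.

1.6366

Midpoint: k1 = f(t_n, u_n); k2 = f(t_n + h/2, u_n + (h/2)·k1); u_{n+1} = u_n + h·k2.
t=0.000000, u=0.440000:
  k1 = f(0.000000, 0.440000) = 3.306400
  k2 = f(0.250000, 1.266600) = 1.895724
  u ← 0.440000 + 0.5·1.895724 = 1.387862
t=0.500000, u=1.387862:
  k1 = f(0.500000, 1.387862) = 1.573838
  k2 = f(0.750000, 1.781322) = 0.326893
  u ← 1.387862 + 0.5·0.326893 = 1.551308
t=1.000000, u=1.551308:
  k1 = f(1.000000, 1.551308) = 1.093442
  k2 = f(1.250000, 1.824669) = 0.170583
  u ← 1.551308 + 0.5·0.170583 = 1.636600
u(1.5) ≈ 1.6366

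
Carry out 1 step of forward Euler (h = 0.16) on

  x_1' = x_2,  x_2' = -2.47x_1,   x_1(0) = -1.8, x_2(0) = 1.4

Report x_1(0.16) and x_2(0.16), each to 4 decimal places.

-1.5760, 2.1114

Euler on (x_1,x_2): x_1_{n+1} = x_1_n + h·x_1', x_2_{n+1} = x_2_n + h·x_2'.
0.000000: (-1.800000, 1.400000); f=(1.400000, 4.446000) → (-1.576000, 2.111360)
(x_1(0.16), x_2(0.16)) ≈ (-1.5760, 2.1114)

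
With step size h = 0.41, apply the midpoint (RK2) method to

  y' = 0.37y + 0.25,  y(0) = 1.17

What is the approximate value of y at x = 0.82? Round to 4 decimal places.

1.8216

Midpoint: k1 = f(x_n, y_n); k2 = f(x_n + h/2, y_n + (h/2)·k1); y_{n+1} = y_n + h·k2.
x=0.000000, y=1.170000:
  k1 = f(0.000000, 1.170000) = 0.682900
  k2 = f(0.205000, 1.309994) = 0.734698
  y ← 1.170000 + 0.41·0.734698 = 1.471226
x=0.410000, y=1.471226:
  k1 = f(0.410000, 1.471226) = 0.794354
  k2 = f(0.615000, 1.634069) = 0.854605
  y ← 1.471226 + 0.41·0.854605 = 1.821614
y(0.82) ≈ 1.8216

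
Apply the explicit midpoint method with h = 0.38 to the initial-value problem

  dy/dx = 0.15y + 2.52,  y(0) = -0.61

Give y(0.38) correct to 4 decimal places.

Midpoint: k1 = f(x_n, y_n); k2 = f(x_n + h/2, y_n + (h/2)·k1); y_{n+1} = y_n + h·k2.
x=0.000000, y=-0.610000:
  k1 = f(0.000000, -0.610000) = 2.428500
  k2 = f(0.190000, -0.148585) = 2.497712
  y ← -0.610000 + 0.38·2.497712 = 0.339131
y(0.38) ≈ 0.3391

0.3391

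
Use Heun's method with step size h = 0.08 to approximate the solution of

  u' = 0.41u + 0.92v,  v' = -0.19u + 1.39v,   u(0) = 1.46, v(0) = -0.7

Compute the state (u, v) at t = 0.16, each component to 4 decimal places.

1.4367, -0.9233

Heun on (u,v): k1 = f(t_n, state_n); k2 = f(t_n + h, state_n + h·k1); state_{n+1} = state_n + (h/2)·(k1 + k2).
0.000000: (1.460000, -0.700000)
  k1 = (-0.045400, -1.250400)
  predictor → (1.456368, -0.800032)
  k2 = (-0.138919, -1.388754)
  → (1.452627, -0.805566)
0.080000: (1.452627, -0.805566)
  k1 = (-0.145544, -1.395736)
  predictor → (1.440984, -0.917225)
  k2 = (-0.253044, -1.548730)
  → (1.436684, -0.923345)
(u(0.16), v(0.16)) ≈ (1.4367, -0.9233)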